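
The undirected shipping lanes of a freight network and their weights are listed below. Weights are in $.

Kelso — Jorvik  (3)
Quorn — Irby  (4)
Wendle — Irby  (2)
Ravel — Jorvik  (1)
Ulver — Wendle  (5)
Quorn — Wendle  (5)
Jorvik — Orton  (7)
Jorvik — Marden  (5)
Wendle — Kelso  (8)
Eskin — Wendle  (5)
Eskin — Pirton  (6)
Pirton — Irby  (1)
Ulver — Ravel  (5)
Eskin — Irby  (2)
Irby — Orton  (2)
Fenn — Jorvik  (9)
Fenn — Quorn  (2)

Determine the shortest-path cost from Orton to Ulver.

$9

Enumerating some paths:
Orton - Irby - Eskin - Wendle - Ulver: 2+2+5+5 = 14
Orton - Jorvik - Ravel - Ulver: 7+1+5 = 13
Orton - Irby - Quorn - Wendle - Ulver: 2+4+5+5 = 16
Orton - Irby - Wendle - Ulver: 2+2+5 = 9
Cheapest is Orton - Irby - Wendle - Ulver at $9.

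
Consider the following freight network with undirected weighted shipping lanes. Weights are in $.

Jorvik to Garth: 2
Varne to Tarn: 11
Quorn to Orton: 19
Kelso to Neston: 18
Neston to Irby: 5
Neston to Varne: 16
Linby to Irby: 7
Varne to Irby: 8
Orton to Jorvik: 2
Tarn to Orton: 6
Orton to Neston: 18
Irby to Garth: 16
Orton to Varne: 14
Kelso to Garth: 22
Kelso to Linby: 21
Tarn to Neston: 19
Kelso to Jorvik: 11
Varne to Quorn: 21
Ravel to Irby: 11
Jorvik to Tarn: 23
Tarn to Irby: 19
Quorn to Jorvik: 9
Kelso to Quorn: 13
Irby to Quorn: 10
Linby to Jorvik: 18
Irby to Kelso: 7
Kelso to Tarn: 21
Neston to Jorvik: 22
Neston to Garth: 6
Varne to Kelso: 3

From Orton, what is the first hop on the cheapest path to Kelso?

Enumerating some paths:
Orton–Tarn–Varne–Kelso: 6+11+3 = 20
Orton–Jorvik–Kelso: 2+11 = 13
Orton–Varne–Kelso: 14+3 = 17
The minimum is $13 via Orton–Jorvik–Kelso.
So from Orton the first move is to Jorvik.

Jorvik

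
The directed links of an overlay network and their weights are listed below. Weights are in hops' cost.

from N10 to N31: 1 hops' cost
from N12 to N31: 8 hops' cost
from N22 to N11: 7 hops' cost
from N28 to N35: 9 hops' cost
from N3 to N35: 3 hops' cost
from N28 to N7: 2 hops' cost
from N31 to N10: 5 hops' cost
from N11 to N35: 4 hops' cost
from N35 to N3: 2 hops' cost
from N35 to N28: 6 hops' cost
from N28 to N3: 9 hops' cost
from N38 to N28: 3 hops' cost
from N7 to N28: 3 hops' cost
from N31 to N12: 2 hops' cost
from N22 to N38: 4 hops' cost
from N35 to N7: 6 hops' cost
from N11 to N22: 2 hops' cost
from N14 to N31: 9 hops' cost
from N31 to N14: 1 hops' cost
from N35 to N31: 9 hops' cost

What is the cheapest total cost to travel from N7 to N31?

Settle nodes by increasing distance from N7:
N7: 0
N28: 3  (via N7)
N35: 12  (via N28)
N3: 12  (via N28)
N31: 21  (via N35)
Shortest route: N7 → N28 → N35 → N31 = 21 hops' cost.

21 hops' cost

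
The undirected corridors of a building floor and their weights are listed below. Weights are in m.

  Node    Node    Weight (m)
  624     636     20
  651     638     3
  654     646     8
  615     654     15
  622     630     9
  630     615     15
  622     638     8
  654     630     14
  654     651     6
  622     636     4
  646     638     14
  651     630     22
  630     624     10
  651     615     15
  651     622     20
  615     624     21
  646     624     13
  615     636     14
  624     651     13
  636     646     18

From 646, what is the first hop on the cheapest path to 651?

654

Compare a few routes:
646 - 638 - 651: 14+3 = 17
646 - 624 - 651: 13+13 = 26
646 - 654 - 651: 8+6 = 14
The minimum is 14 m via 646 - 654 - 651.
So from 646 the first move is to 654.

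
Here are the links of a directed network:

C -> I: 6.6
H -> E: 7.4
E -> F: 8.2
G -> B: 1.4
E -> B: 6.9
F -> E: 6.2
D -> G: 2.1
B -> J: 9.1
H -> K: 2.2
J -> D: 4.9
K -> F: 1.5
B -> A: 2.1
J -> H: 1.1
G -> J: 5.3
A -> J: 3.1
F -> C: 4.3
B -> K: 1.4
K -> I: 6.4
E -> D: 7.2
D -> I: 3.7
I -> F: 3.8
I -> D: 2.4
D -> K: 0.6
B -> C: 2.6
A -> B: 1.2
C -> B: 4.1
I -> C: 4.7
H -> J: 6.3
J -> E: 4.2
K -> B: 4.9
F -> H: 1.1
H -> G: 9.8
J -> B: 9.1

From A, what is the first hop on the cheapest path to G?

Compare a few routes:
A - J - H - G: 3.1+1.1+9.8 = 14
A - J - D - G: 3.1+4.9+2.1 = 10.1
A - B - K - I - D - G: 1.2+1.4+6.4+2.4+2.1 = 13.5
A - B - C - I - D - G: 1.2+2.6+6.6+2.4+2.1 = 14.9
The minimum is 10.1 via A - J - D - G.
So from A the first move is to J.

J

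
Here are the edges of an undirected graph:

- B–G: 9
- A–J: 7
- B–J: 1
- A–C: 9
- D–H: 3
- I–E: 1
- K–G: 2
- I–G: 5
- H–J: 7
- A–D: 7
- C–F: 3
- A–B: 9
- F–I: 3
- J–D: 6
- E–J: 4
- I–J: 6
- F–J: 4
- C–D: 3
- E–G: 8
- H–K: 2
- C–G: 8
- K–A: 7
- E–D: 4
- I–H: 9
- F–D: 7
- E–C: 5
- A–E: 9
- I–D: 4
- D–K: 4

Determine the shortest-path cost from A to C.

Running Dijkstra from A:
A: 0
D: 7  (via A)
J: 7  (via A)
K: 7  (via A)
B: 8  (via J)
C: 9  (via A)
Shortest route: A → C = 9.

9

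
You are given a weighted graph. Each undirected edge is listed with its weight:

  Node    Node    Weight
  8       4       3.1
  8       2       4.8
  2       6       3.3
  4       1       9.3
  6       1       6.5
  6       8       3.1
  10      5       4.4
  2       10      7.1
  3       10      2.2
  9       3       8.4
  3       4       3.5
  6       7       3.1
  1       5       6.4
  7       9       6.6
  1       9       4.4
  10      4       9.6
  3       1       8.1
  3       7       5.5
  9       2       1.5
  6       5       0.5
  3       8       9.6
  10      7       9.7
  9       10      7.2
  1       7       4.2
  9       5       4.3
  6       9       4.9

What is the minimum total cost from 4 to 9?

Enumerating some paths:
4 → 8 → 6 → 2 → 9: 3.1+3.1+3.3+1.5 = 11
4 → 8 → 6 → 5 → 9: 3.1+3.1+0.5+4.3 = 11
4 → 8 → 2 → 9: 3.1+4.8+1.5 = 9.4
The minimum is 9.4 via 4 → 8 → 2 → 9.

9.4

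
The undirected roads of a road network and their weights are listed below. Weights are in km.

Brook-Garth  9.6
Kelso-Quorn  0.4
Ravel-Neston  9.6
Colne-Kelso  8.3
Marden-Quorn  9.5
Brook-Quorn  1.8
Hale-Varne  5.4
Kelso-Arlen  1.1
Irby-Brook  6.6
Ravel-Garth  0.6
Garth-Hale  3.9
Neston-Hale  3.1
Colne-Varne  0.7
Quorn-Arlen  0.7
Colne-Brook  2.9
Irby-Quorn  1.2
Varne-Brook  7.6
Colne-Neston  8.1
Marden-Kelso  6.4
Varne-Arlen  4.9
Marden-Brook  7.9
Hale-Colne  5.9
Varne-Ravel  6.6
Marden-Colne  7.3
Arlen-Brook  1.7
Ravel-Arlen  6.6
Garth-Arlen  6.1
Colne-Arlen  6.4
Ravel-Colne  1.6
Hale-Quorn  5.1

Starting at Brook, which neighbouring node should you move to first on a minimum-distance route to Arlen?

Arlen

Candidate routes:
Brook–Quorn–Kelso–Arlen: 1.8+0.4+1.1 = 3.3
Brook–Quorn–Arlen: 1.8+0.7 = 2.5
Brook–Arlen: 1.7 = 1.7
Cheapest is Brook–Arlen at 1.7 km.
So from Brook the first move is to Arlen.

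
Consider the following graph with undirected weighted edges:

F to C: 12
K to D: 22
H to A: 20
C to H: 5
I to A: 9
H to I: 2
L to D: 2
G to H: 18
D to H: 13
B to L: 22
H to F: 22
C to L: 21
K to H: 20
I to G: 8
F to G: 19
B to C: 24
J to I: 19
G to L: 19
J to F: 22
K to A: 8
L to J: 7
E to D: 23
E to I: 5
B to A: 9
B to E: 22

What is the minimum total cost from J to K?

Running Dijkstra from J:
J: 0
L: 7  (via J)
D: 9  (via L)
I: 19  (via J)
H: 21  (via I)
F: 22  (via J)
E: 24  (via I)
C: 26  (via H)
G: 26  (via L)
A: 28  (via I)
B: 29  (via L)
K: 31  (via D)
Shortest route: J–L–D–K = 31.

31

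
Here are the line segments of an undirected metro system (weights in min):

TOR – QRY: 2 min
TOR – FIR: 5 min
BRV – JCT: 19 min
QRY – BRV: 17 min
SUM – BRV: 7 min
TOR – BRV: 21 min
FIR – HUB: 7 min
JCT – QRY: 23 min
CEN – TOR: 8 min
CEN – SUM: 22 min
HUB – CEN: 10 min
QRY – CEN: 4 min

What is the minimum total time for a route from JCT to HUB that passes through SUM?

58 min

Best JCT to SUM: JCT → BRV → SUM costing 26
Shortest SUM→HUB: SUM → CEN → HUB = 32
Total via SUM: 26 + 32 = 58 min.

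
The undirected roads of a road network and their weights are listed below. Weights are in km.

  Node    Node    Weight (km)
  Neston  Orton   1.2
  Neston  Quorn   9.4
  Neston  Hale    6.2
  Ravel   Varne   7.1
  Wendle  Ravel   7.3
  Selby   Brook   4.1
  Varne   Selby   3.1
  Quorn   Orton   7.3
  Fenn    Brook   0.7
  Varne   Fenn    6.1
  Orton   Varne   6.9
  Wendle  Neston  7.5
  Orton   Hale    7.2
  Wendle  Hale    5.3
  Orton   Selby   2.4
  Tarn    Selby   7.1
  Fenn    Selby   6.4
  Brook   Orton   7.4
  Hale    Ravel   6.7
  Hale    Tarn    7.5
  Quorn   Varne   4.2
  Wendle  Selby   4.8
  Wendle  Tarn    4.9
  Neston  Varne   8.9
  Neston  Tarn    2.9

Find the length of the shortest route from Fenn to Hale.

14.4 km

Candidate routes:
Fenn–Brook–Selby–Orton–Hale: 0.7+4.1+2.4+7.2 = 14.4
Fenn–Brook–Selby–Orton–Neston–Hale: 0.7+4.1+2.4+1.2+6.2 = 14.6
Fenn–Brook–Selby–Wendle–Hale: 0.7+4.1+4.8+5.3 = 14.9
Cheapest is Fenn–Brook–Selby–Orton–Hale at 14.4 km.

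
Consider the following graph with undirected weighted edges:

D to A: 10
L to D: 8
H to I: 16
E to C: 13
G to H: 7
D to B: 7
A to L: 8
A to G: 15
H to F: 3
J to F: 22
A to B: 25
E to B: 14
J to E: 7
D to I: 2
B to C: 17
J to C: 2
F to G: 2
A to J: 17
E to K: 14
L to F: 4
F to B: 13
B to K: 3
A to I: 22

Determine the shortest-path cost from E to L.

Compare a few routes:
E → B → D → L: 14+7+8 = 29
E → B → F → L: 14+13+4 = 31
Cheapest is E → B → D → L at 29.

29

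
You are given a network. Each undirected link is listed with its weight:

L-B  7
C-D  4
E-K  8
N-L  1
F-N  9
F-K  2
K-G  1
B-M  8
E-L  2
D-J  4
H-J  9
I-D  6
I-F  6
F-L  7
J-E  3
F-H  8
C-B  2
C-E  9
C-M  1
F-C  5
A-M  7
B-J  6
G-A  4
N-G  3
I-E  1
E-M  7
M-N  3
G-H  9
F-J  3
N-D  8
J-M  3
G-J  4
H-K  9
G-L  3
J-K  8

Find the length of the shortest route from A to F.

7

Compare a few routes:
A - G - J - F: 4+4+3 = 11
A - G - K - F: 4+1+2 = 7
Cheapest is A - G - K - F at 7.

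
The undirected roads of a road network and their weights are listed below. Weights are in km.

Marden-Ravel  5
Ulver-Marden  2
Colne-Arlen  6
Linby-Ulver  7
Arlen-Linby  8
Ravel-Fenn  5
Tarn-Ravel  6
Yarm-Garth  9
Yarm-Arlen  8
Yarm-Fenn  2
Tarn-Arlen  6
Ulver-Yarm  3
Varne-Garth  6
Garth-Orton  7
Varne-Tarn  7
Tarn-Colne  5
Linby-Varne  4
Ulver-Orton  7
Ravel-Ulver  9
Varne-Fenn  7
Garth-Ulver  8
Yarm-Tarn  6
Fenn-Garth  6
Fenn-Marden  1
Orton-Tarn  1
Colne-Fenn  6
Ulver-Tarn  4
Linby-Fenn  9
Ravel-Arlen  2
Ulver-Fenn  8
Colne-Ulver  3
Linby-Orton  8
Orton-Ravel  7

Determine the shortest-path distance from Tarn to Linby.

Settle nodes by increasing distance from Tarn:
Tarn: 0
Orton: 1  (via Tarn)
Ulver: 4  (via Tarn)
Colne: 5  (via Tarn)
Yarm: 6  (via Tarn)
Marden: 6  (via Ulver)
Ravel: 6  (via Tarn)
Arlen: 6  (via Tarn)
Varne: 7  (via Tarn)
Fenn: 7  (via Marden)
Garth: 8  (via Orton)
Linby: 9  (via Orton)
Shortest route: Tarn–Orton–Linby = 9 km.

9 km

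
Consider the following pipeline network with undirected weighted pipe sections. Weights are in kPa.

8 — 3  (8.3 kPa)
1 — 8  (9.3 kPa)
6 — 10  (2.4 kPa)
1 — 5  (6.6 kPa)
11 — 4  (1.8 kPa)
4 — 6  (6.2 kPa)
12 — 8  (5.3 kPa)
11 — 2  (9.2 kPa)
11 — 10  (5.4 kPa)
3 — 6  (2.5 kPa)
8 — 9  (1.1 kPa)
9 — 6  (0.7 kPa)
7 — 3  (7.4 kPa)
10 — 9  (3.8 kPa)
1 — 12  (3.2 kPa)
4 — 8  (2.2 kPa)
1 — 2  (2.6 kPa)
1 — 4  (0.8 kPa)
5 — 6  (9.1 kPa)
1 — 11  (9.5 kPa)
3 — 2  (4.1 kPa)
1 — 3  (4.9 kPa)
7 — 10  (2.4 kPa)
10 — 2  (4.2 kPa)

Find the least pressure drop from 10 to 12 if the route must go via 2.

10 kPa

Shortest 10→2: 10–2 = 4.2
Shortest 2→12: 2–1–12 = 5.8
Total via 2: 4.2 + 5.8 = 10 kPa.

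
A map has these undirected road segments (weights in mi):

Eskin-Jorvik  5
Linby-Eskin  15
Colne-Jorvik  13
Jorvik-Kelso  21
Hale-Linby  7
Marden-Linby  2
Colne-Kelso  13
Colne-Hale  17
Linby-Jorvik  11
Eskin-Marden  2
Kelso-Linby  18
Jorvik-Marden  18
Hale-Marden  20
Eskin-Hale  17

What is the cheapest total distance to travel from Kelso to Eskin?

22 mi

Shortest distances from Kelso:
Kelso: 0
Colne: 13  (via Kelso)
Linby: 18  (via Kelso)
Marden: 20  (via Linby)
Jorvik: 21  (via Kelso)
Eskin: 22  (via Marden)
Shortest route: Kelso → Linby → Marden → Eskin = 22 mi.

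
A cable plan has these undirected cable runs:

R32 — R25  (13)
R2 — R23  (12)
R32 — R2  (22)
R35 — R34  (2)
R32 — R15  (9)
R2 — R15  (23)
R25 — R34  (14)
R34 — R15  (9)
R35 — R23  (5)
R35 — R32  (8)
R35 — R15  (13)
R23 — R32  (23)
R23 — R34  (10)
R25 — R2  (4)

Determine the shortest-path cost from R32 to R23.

Enumerating some paths:
R32 → R35 → R23: 8+5 = 13
R32 → R35 → R34 → R23: 8+2+10 = 20
The minimum is 13 via R32 → R35 → R23.

13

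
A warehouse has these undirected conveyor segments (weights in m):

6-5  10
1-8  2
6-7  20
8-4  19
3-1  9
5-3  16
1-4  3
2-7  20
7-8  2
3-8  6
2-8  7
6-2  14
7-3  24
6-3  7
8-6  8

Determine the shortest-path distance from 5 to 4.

Compare a few routes:
5–3–8–1–4: 16+6+2+3 = 27
5–6–8–1–4: 10+8+2+3 = 23
5–6–3–8–1–4: 10+7+6+2+3 = 28
Cheapest is 5–6–8–1–4 at 23 m.

23 m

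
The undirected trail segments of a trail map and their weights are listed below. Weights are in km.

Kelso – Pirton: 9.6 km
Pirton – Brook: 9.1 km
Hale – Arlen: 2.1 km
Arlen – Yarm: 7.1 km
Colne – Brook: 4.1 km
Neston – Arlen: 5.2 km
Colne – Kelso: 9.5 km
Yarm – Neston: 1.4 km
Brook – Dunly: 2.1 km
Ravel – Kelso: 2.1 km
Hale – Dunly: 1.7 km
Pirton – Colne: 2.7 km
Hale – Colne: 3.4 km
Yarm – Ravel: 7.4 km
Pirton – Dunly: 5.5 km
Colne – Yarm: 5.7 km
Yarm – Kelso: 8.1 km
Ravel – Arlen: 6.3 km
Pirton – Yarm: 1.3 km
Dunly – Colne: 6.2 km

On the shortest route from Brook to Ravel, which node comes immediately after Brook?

Candidate routes:
Brook–Colne–Hale–Arlen–Ravel: 4.1+3.4+2.1+6.3 = 15.9
Brook–Dunly–Hale–Arlen–Ravel: 2.1+1.7+2.1+6.3 = 12.2
Brook–Colne–Pirton–Yarm–Ravel: 4.1+2.7+1.3+7.4 = 15.5
Brook–Colne–Kelso–Ravel: 4.1+9.5+2.1 = 15.7
The minimum is 12.2 km via Brook–Dunly–Hale–Arlen–Ravel.
So from Brook the first move is to Dunly.

Dunly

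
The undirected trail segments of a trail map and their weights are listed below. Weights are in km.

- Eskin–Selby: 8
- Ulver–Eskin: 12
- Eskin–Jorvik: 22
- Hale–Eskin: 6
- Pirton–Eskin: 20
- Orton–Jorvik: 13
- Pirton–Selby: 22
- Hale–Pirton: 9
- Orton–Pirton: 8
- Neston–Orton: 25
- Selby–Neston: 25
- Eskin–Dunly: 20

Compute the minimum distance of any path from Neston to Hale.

39 km

Settle nodes by increasing distance from Neston:
Neston: 0
Orton: 25  (via Neston)
Selby: 25  (via Neston)
Eskin: 33  (via Selby)
Pirton: 33  (via Orton)
Jorvik: 38  (via Orton)
Hale: 39  (via Eskin)
Shortest route: Neston → Selby → Eskin → Hale = 39 km.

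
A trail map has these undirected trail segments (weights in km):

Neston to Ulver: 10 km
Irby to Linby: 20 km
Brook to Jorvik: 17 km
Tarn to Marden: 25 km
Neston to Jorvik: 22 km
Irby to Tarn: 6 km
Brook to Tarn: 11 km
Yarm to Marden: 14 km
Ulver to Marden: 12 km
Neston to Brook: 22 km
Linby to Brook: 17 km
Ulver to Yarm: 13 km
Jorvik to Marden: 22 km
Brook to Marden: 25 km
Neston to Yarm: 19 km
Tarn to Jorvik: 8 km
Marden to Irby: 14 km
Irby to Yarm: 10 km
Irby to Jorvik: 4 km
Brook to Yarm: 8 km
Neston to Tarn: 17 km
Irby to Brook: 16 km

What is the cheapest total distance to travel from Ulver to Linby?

38 km

Enumerating some paths:
Ulver → Yarm → Brook → Linby: 13+8+17 = 38
Ulver → Yarm → Irby → Linby: 13+10+20 = 43
Cheapest is Ulver → Yarm → Brook → Linby at 38 km.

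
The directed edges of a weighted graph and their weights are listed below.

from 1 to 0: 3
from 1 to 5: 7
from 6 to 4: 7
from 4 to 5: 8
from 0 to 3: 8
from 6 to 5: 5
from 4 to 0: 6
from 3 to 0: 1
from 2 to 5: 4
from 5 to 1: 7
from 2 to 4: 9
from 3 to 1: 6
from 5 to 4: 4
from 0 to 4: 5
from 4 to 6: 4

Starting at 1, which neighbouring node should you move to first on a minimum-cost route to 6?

Compare a few routes:
1–0–4–6: 3+5+4 = 12
1–5–4–6: 7+4+4 = 15
The minimum is 12 via 1–0–4–6.
So from 1 the first move is to 0.

0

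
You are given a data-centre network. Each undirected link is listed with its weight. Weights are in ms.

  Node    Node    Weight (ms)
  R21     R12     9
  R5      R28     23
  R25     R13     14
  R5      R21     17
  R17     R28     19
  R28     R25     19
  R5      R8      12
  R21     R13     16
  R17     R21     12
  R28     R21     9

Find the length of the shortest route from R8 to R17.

Running Dijkstra from R8:
R8: 0
R5: 12  (via R8)
R21: 29  (via R5)
R28: 35  (via R5)
R12: 38  (via R21)
R17: 41  (via R21)
Shortest route: R8–R5–R21–R17 = 41 ms.

41 ms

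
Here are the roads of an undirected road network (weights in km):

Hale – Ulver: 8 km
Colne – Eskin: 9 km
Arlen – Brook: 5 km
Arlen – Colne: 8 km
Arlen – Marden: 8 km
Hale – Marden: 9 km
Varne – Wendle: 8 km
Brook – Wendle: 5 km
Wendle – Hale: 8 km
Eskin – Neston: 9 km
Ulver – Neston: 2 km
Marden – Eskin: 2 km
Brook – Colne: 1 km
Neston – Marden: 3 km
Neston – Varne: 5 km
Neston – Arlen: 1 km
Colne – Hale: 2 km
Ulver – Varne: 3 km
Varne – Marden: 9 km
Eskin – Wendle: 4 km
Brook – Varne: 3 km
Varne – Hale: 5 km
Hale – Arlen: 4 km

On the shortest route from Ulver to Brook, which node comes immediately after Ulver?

Varne

Enumerating some paths:
Ulver–Neston–Arlen–Hale–Colne–Brook: 2+1+4+2+1 = 10
Ulver–Neston–Varne–Brook: 2+5+3 = 10
Ulver–Neston–Arlen–Brook: 2+1+5 = 8
Ulver–Varne–Brook: 3+3 = 6
The minimum is 6 km via Ulver–Varne–Brook.
So from Ulver the first move is to Varne.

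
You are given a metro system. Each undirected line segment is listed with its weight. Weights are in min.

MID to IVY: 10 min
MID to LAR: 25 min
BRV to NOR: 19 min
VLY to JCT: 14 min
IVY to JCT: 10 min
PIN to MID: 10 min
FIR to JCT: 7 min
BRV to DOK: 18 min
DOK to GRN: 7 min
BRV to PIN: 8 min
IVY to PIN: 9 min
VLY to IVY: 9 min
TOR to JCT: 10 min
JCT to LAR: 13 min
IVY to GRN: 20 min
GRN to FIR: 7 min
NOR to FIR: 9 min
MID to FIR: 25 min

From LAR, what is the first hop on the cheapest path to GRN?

JCT

Enumerating some paths:
LAR–JCT–IVY–GRN: 13+10+20 = 43
LAR–JCT–FIR–GRN: 13+7+7 = 27
Cheapest is LAR–JCT–FIR–GRN at 27 min.
So from LAR the first move is to JCT.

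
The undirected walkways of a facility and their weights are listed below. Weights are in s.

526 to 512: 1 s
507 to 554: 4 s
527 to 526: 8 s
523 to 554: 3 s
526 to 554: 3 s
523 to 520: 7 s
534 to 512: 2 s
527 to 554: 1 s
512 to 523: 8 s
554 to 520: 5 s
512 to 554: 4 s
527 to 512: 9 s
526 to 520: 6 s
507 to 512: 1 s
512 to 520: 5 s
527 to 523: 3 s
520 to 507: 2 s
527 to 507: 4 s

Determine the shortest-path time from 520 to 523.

7 s

Settle nodes by increasing distance from 520:
520: 0
507: 2  (via 520)
512: 3  (via 507)
526: 4  (via 512)
554: 5  (via 520)
534: 5  (via 512)
527: 6  (via 507)
523: 7  (via 520)
Shortest route: 520–523 = 7 s.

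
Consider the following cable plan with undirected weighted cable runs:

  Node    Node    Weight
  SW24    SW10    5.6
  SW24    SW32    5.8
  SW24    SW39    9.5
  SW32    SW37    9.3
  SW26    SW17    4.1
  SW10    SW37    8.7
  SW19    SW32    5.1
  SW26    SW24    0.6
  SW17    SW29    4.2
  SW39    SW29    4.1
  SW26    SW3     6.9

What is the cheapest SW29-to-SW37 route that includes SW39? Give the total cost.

27.9

Best SW29 to SW39: SW29 → SW39 costing 4.1
Shortest SW39→SW37: SW39 → SW24 → SW10 → SW37 = 23.8
Total via SW39: 4.1 + 23.8 = 27.9.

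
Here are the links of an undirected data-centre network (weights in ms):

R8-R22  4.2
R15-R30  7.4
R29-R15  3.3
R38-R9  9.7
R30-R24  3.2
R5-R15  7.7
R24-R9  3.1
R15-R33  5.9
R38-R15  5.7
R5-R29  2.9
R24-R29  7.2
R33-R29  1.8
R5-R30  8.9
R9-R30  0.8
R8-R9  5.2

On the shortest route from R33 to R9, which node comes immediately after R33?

Compare a few routes:
R33 → R15 → R30 → R9: 5.9+7.4+0.8 = 14.1
R33 → R29 → R24 → R9: 1.8+7.2+3.1 = 12.1
R33 → R29 → R15 → R30 → R9: 1.8+3.3+7.4+0.8 = 13.3
R33 → R29 → R24 → R30 → R9: 1.8+7.2+3.2+0.8 = 13
The minimum is 12.1 ms via R33 → R29 → R24 → R9.
So from R33 the first move is to R29.

R29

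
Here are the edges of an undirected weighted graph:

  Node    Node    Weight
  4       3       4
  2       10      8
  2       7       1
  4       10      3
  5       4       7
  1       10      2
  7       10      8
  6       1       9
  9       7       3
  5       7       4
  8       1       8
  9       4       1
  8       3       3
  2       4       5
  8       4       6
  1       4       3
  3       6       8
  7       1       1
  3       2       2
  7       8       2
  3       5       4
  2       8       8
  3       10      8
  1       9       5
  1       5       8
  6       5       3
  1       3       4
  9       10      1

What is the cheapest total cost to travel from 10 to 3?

Candidate routes:
10–4–3: 3+4 = 7
10–3: 8 = 8
10–9–7–2–3: 1+3+1+2 = 7
10–1–3: 2+4 = 6
The minimum is 6 via 10–1–3.

6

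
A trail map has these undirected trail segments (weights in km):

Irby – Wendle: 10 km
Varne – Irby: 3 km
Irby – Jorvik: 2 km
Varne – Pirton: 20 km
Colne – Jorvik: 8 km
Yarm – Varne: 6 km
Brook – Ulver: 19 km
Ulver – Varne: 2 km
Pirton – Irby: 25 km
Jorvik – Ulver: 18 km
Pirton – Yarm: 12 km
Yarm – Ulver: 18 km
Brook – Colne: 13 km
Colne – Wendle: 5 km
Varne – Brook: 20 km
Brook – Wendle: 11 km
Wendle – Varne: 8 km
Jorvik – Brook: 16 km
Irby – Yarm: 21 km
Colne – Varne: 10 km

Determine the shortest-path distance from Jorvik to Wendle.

Enumerating some paths:
Jorvik → Irby → Wendle: 2+10 = 12
Jorvik → Colne → Wendle: 8+5 = 13
Jorvik → Irby → Varne → Wendle: 2+3+8 = 13
Cheapest is Jorvik → Irby → Wendle at 12 km.

12 km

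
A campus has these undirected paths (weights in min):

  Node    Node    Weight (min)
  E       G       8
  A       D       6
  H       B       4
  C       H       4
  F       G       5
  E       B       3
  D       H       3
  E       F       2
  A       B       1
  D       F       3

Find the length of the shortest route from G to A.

Shortest distances from G:
G: 0
F: 5  (via G)
E: 7  (via F)
D: 8  (via F)
B: 10  (via E)
A: 11  (via B)
Shortest route: G–F–E–B–A = 11 min.

11 min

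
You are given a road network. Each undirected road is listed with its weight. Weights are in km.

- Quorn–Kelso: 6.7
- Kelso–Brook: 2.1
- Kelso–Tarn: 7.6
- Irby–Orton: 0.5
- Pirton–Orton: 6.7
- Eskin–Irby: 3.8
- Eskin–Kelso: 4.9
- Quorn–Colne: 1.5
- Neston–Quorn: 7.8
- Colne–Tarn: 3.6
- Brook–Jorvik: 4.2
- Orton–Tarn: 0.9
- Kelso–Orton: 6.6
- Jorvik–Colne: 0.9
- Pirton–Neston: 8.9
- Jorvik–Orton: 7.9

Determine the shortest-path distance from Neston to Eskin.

Settle nodes by increasing distance from Neston:
Neston: 0
Quorn: 7.8  (via Neston)
Pirton: 8.9  (via Neston)
Colne: 9.3  (via Quorn)
Jorvik: 10.2  (via Colne)
Tarn: 12.9  (via Colne)
Orton: 13.8  (via Tarn)
Irby: 14.3  (via Orton)
Brook: 14.4  (via Jorvik)
Kelso: 14.5  (via Quorn)
Eskin: 18.1  (via Irby)
Shortest route: Neston–Quorn–Colne–Tarn–Orton–Irby–Eskin = 18.1 km.

18.1 km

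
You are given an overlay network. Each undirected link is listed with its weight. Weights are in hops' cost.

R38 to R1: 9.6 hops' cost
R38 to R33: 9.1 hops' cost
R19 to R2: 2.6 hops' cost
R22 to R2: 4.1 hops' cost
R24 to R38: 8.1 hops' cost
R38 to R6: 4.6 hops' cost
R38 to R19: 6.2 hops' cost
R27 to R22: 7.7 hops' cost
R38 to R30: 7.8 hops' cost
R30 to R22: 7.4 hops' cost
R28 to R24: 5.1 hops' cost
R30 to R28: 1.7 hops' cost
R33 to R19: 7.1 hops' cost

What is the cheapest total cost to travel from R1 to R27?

Shortest distances from R1:
R1: 0
R38: 9.6  (via R1)
R6: 14.2  (via R38)
R19: 15.8  (via R38)
R30: 17.4  (via R38)
R24: 17.7  (via R38)
R2: 18.4  (via R19)
R33: 18.7  (via R38)
R28: 19.1  (via R30)
R22: 22.5  (via R2)
R27: 30.2  (via R22)
Shortest route: R1 → R38 → R19 → R2 → R22 → R27 = 30.2 hops' cost.

30.2 hops' cost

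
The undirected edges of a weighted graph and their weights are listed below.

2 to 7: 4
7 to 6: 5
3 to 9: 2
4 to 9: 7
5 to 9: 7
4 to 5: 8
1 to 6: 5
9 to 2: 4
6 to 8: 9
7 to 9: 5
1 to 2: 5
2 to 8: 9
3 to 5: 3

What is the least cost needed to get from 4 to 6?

Candidate routes:
4 - 9 - 2 - 7 - 6: 7+4+4+5 = 20
4 - 9 - 7 - 6: 7+5+5 = 17
Cheapest is 4 - 9 - 7 - 6 at 17.

17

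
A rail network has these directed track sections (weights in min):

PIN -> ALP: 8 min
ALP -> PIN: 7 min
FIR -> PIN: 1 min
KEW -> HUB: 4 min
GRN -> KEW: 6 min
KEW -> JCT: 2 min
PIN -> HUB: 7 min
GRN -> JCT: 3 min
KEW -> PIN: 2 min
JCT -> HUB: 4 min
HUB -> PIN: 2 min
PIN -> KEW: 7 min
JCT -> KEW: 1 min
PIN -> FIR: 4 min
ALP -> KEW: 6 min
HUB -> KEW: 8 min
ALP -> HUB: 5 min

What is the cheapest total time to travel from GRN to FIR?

10 min

Compare a few routes:
GRN - JCT - KEW - PIN - FIR: 3+1+2+4 = 10
GRN - JCT - HUB - PIN - FIR: 3+4+2+4 = 13
GRN - KEW - PIN - FIR: 6+2+4 = 12
Cheapest is GRN - JCT - KEW - PIN - FIR at 10 min.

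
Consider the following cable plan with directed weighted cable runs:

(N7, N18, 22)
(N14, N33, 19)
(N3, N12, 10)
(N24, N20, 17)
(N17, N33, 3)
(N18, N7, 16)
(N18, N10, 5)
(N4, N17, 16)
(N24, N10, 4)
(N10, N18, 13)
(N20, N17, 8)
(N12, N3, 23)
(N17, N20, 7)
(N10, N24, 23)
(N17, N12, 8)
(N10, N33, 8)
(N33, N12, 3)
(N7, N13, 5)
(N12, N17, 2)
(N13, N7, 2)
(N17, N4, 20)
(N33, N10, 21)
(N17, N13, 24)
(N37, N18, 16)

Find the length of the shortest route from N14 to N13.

Settle nodes by increasing distance from N14:
N14: 0
N33: 19  (via N14)
N12: 22  (via N33)
N17: 24  (via N12)
N20: 31  (via N17)
N10: 40  (via N33)
N4: 44  (via N17)
N3: 45  (via N12)
N13: 48  (via N17)
Shortest route: N14–N33–N12–N17–N13 = 48.

48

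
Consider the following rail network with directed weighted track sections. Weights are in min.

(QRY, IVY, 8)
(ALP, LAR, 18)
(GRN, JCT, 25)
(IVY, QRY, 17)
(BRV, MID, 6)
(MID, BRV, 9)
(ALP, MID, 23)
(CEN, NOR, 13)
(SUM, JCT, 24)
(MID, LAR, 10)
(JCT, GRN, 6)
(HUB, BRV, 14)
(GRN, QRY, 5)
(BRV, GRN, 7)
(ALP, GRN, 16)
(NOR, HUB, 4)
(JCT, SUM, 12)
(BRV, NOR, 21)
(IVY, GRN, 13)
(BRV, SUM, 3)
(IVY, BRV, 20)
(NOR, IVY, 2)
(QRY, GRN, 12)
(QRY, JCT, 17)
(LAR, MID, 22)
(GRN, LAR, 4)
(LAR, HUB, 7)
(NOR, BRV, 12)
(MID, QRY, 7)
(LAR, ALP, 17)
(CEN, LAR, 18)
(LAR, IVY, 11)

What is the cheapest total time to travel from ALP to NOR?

53 min

Settle nodes by increasing distance from ALP:
ALP: 0
GRN: 16  (via ALP)
LAR: 18  (via ALP)
QRY: 21  (via GRN)
MID: 23  (via ALP)
HUB: 25  (via LAR)
IVY: 29  (via LAR)
BRV: 32  (via MID)
SUM: 35  (via BRV)
JCT: 38  (via QRY)
NOR: 53  (via BRV)
Shortest route: ALP → MID → BRV → NOR = 53 min.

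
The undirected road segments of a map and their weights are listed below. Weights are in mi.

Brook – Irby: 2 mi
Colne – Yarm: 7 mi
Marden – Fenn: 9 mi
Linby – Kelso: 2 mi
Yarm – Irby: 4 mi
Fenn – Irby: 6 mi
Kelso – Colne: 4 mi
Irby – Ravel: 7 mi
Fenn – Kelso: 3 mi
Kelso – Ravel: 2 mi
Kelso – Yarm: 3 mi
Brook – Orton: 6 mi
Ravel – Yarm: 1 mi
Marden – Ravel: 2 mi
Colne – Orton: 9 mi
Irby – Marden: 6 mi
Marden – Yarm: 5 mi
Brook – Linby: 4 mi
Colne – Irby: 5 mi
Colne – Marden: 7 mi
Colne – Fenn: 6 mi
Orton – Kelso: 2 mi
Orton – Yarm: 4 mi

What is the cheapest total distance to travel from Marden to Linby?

6 mi

Enumerating some paths:
Marden - Yarm - Ravel - Kelso - Linby: 5+1+2+2 = 10
Marden - Ravel - Yarm - Kelso - Linby: 2+1+3+2 = 8
Marden - Ravel - Kelso - Linby: 2+2+2 = 6
Marden - Yarm - Kelso - Linby: 5+3+2 = 10
Cheapest is Marden - Ravel - Kelso - Linby at 6 mi.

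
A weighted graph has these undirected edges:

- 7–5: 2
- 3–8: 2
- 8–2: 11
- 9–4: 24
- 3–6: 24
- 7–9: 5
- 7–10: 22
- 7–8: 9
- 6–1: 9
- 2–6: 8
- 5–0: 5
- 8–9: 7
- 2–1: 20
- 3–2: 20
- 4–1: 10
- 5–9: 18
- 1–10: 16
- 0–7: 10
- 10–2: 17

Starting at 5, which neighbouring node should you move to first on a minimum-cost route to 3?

Enumerating some paths:
5–7–9–8–3: 2+5+7+2 = 16
5–7–8–3: 2+9+2 = 13
Cheapest is 5–7–8–3 at 13.
So from 5 the first move is to 7.

7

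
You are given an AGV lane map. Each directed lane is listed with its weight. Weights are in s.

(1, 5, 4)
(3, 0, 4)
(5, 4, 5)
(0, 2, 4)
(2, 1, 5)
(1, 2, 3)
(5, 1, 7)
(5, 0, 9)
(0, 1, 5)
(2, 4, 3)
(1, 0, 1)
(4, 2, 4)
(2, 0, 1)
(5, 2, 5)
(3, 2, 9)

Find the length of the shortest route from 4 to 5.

Settle nodes by increasing distance from 4:
4: 0
2: 4  (via 4)
0: 5  (via 2)
1: 9  (via 2)
5: 13  (via 1)
Shortest route: 4–2–1–5 = 13 s.

13 s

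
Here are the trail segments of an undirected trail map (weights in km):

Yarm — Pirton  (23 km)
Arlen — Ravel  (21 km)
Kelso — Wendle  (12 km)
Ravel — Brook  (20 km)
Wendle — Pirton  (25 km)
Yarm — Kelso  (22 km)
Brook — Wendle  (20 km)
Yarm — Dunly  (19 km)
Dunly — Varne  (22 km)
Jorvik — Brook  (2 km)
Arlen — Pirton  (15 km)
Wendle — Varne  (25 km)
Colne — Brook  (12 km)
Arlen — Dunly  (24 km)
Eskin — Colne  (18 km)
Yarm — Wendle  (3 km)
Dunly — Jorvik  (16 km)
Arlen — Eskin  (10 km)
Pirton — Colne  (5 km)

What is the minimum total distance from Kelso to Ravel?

Running Dijkstra from Kelso:
Kelso: 0
Wendle: 12  (via Kelso)
Yarm: 15  (via Wendle)
Brook: 32  (via Wendle)
Jorvik: 34  (via Brook)
Dunly: 34  (via Yarm)
Varne: 37  (via Wendle)
Pirton: 37  (via Wendle)
Colne: 42  (via Pirton)
Ravel: 52  (via Brook)
Shortest route: Kelso–Wendle–Brook–Ravel = 52 km.

52 km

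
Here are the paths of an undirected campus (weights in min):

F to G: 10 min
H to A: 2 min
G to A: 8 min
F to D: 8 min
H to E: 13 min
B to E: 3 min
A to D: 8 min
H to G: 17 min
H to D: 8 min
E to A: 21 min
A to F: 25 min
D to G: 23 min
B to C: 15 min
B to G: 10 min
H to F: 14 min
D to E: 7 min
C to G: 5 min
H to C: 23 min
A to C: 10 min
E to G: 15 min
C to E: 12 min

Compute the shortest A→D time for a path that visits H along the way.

10 min

Shortest A→H: A–H = 2
Best H to D: H–D costing 8
Total via H: 2 + 8 = 10 min.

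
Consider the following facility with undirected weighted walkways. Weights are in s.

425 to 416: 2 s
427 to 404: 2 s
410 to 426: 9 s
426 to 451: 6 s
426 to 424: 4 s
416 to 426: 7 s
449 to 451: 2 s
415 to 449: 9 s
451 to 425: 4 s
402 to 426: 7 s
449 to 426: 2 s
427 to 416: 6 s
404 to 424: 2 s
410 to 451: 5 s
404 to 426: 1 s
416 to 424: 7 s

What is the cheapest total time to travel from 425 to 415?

Candidate routes:
425 - 451 - 449 - 415: 4+2+9 = 15
425 - 451 - 426 - 449 - 415: 4+6+2+9 = 21
425 - 416 - 426 - 449 - 415: 2+7+2+9 = 20
Cheapest is 425 - 451 - 449 - 415 at 15 s.

15 s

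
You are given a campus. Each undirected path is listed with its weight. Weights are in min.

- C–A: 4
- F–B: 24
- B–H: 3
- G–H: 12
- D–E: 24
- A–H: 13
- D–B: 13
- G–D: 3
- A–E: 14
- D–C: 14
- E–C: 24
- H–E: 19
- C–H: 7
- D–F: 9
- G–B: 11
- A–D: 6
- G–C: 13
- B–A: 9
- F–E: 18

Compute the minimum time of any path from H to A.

11 min

Enumerating some paths:
H - B - A: 3+9 = 12
H - C - A: 7+4 = 11
Cheapest is H - C - A at 11 min.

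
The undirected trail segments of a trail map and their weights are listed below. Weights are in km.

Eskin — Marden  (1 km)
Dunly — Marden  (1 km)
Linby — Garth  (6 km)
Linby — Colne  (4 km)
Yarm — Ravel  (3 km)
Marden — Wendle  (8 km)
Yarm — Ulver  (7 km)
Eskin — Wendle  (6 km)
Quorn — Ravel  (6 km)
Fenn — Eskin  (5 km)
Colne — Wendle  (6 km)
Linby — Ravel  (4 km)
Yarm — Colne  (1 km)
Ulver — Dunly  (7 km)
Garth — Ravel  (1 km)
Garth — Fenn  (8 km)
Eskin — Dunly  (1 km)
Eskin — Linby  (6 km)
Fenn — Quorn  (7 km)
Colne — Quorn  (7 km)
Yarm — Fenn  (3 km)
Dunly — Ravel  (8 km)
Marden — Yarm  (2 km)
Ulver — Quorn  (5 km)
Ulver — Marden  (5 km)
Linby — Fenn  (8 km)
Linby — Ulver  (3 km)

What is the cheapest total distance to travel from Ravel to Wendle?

Running Dijkstra from Ravel:
Ravel: 0
Garth: 1  (via Ravel)
Yarm: 3  (via Ravel)
Colne: 4  (via Yarm)
Linby: 4  (via Ravel)
Marden: 5  (via Yarm)
Quorn: 6  (via Ravel)
Dunly: 6  (via Marden)
Eskin: 6  (via Marden)
Fenn: 6  (via Yarm)
Ulver: 7  (via Linby)
Wendle: 10  (via Colne)
Shortest route: Ravel–Yarm–Colne–Wendle = 10 km.

10 km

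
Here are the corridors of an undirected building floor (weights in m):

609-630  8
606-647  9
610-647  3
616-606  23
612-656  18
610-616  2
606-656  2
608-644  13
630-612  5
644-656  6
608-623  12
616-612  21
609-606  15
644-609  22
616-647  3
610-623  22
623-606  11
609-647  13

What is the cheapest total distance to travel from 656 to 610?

14 m

Settle nodes by increasing distance from 656:
656: 0
606: 2  (via 656)
644: 6  (via 656)
647: 11  (via 606)
623: 13  (via 606)
610: 14  (via 647)
Shortest route: 656 → 606 → 647 → 610 = 14 m.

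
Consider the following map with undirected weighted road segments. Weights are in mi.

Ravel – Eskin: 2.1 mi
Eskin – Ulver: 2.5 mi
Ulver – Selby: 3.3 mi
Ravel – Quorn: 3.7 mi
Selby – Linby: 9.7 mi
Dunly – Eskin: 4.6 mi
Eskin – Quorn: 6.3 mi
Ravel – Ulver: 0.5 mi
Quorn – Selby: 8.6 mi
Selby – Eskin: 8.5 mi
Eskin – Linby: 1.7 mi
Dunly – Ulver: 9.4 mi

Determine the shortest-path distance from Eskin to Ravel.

Enumerating some paths:
Eskin–Ravel: 2.1 = 2.1
Eskin–Ulver–Ravel: 2.5+0.5 = 3
Cheapest is Eskin–Ravel at 2.1 mi.

2.1 mi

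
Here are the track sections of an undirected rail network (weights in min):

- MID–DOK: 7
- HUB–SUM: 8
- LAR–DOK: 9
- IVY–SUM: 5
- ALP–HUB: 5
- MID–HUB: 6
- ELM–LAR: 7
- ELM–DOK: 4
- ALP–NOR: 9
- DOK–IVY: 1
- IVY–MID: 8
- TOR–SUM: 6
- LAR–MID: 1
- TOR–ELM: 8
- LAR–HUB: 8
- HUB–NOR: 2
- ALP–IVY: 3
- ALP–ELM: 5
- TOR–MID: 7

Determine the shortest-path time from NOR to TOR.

Shortest distances from NOR:
NOR: 0
HUB: 2  (via NOR)
ALP: 7  (via HUB)
MID: 8  (via HUB)
LAR: 9  (via MID)
IVY: 10  (via ALP)
SUM: 10  (via HUB)
DOK: 11  (via IVY)
ELM: 12  (via ALP)
TOR: 15  (via MID)
Shortest route: NOR → HUB → MID → TOR = 15 min.

15 min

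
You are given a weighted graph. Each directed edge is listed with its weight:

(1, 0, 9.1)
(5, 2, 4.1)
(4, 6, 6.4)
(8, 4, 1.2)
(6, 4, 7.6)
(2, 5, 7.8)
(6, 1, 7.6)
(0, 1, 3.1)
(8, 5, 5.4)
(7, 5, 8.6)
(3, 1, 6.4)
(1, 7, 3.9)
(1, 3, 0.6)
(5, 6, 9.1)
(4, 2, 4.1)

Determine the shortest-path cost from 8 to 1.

Running Dijkstra from 8:
8: 0
4: 1.2  (via 8)
2: 5.3  (via 4)
5: 5.4  (via 8)
6: 7.6  (via 4)
1: 15.2  (via 6)
Shortest route: 8–4–6–1 = 15.2.

15.2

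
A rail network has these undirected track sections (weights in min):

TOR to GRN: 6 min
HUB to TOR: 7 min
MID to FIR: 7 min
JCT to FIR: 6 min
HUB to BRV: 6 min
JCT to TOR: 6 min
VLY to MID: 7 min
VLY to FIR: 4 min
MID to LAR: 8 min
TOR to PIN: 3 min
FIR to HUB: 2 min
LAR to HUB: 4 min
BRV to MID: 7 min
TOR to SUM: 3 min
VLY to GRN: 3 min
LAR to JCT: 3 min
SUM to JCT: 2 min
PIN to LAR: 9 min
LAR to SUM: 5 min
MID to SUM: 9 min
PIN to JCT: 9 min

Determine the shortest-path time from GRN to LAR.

13 min

Compare a few routes:
GRN - VLY - FIR - HUB - LAR: 3+4+2+4 = 13
GRN - TOR - SUM - JCT - LAR: 6+3+2+3 = 14
GRN - TOR - SUM - LAR: 6+3+5 = 14
Cheapest is GRN - VLY - FIR - HUB - LAR at 13 min.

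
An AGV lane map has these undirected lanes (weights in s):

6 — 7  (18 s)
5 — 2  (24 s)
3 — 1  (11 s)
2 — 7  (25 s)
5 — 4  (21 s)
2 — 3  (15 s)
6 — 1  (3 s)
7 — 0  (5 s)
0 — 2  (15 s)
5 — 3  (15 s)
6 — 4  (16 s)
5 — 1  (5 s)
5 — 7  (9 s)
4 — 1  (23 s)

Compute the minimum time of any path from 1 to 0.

Compare a few routes:
1–6–7–0: 3+18+5 = 26
1–5–7–0: 5+9+5 = 19
The minimum is 19 s via 1–5–7–0.

19 s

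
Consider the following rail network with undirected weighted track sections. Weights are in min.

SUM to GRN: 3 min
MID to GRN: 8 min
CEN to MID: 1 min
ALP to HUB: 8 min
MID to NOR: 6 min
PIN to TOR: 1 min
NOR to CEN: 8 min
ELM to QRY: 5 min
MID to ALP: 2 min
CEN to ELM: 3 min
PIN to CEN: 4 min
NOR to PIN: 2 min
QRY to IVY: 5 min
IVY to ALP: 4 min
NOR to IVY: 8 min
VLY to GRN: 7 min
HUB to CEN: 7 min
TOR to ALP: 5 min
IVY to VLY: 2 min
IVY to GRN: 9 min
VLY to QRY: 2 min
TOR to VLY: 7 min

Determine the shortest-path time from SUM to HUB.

Enumerating some paths:
SUM → GRN → VLY → IVY → ALP → HUB: 3+7+2+4+8 = 24
SUM → GRN → MID → CEN → HUB: 3+8+1+7 = 19
SUM → GRN → MID → ALP → HUB: 3+8+2+8 = 21
Cheapest is SUM → GRN → MID → CEN → HUB at 19 min.

19 min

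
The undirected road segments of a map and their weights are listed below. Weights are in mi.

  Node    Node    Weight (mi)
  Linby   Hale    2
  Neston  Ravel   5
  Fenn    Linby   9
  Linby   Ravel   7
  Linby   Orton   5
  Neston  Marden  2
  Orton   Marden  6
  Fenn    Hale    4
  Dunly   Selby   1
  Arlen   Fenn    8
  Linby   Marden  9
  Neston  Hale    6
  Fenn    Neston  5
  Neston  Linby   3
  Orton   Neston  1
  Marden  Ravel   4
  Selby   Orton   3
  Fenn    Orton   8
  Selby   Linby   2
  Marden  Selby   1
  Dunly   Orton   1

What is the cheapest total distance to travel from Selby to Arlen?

Running Dijkstra from Selby:
Selby: 0
Marden: 1  (via Selby)
Dunly: 1  (via Selby)
Linby: 2  (via Selby)
Orton: 2  (via Dunly)
Neston: 3  (via Marden)
Hale: 4  (via Linby)
Ravel: 5  (via Marden)
Fenn: 8  (via Neston)
Arlen: 16  (via Fenn)
Shortest route: Selby → Marden → Neston → Fenn → Arlen = 16 mi.

16 mi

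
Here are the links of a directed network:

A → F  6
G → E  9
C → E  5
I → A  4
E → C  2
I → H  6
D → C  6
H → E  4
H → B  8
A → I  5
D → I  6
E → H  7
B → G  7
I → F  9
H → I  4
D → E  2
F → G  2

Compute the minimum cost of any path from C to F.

Shortest distances from C:
C: 0
E: 5  (via C)
H: 12  (via E)
I: 16  (via H)
A: 20  (via I)
B: 20  (via H)
F: 25  (via I)
Shortest route: C → E → H → I → F = 25.

25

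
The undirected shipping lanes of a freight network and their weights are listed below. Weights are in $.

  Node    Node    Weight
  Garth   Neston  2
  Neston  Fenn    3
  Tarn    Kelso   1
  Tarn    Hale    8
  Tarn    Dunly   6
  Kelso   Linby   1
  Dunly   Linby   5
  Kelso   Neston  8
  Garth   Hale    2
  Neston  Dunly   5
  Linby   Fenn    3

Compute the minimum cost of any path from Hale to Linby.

$10

Compare a few routes:
Hale - Garth - Neston - Kelso - Linby: 2+2+8+1 = 13
Hale - Garth - Neston - Dunly - Linby: 2+2+5+5 = 14
Hale - Garth - Neston - Fenn - Linby: 2+2+3+3 = 10
Cheapest is Hale - Garth - Neston - Fenn - Linby at $10.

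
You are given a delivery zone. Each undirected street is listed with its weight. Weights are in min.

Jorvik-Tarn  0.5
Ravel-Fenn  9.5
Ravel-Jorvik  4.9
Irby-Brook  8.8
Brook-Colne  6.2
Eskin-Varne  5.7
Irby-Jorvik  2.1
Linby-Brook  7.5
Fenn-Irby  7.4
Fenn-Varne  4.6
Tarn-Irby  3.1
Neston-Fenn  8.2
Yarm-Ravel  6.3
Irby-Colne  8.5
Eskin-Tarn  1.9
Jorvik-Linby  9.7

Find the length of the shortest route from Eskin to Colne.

13 min

Settle nodes by increasing distance from Eskin:
Eskin: 0
Tarn: 1.9  (via Eskin)
Jorvik: 2.4  (via Tarn)
Irby: 4.5  (via Jorvik)
Varne: 5.7  (via Eskin)
Ravel: 7.3  (via Jorvik)
Fenn: 10.3  (via Varne)
Linby: 12.1  (via Jorvik)
Colne: 13  (via Irby)
Shortest route: Eskin → Tarn → Jorvik → Irby → Colne = 13 min.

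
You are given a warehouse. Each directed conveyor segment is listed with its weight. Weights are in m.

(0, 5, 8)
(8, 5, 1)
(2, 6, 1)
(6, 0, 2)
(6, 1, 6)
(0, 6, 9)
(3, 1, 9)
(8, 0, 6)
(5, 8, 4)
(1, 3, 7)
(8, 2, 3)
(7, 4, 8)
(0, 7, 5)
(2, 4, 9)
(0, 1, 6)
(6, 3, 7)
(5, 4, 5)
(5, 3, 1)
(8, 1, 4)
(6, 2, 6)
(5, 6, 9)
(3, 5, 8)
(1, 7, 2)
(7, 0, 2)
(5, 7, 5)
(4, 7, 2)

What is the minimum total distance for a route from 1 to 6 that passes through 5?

Shortest 1→5: 1 → 7 → 0 → 5 = 12
Shortest 5→6: 5 → 8 → 2 → 6 = 8
Total via 5: 12 + 8 = 20 m.

20 m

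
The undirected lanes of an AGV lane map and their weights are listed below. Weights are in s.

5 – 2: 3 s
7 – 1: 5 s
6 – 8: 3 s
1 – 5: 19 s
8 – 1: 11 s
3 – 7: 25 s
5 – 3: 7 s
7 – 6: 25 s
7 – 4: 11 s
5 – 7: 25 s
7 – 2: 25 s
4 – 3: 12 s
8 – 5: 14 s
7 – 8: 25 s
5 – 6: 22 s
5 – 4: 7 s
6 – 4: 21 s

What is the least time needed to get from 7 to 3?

Enumerating some paths:
7–4–3: 11+12 = 23
7–1–5–3: 5+19+7 = 31
7–3: 25 = 25
7–4–5–3: 11+7+7 = 25
The minimum is 23 s via 7–4–3.

23 s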